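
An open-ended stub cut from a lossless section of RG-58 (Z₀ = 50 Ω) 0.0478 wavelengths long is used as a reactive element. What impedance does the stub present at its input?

βl = 2π × 0.0478 = 17.2°
tan(βl) = 0.31
For an open-ended stub, Z_in = −jZ_0·cot(βl) = −jZ_0/tan(βl)

Z_in ≈ −j161 Ω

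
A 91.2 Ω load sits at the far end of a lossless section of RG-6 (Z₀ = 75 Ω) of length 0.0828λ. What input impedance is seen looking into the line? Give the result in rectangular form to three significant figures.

Z_in ≈ 81.6 − j13.8 Ω

βl = 2π × 0.0828 = 29.8°
tan(βl) = tan(29.8°) = 0.573
Z_in = Z_0·(Z_L + jZ_0·tanβl)/(Z_0 + jZ_L·tanβl)
     = 75·(91.2 + j43)/(75 + j52.2)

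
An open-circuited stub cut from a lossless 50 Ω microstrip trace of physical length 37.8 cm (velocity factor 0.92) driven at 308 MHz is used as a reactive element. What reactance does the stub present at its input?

λ = v/f = 0.92·c / 308 MHz = 0.896 m
βl = 2π·l/λ = 2π × 0.422 = 152°
tan(βl) = -0.535
For an open-circuited stub, Z_in = −jZ_0·cot(βl) = −jZ_0/tan(βl)

X_in ≈ 93.5 Ω (inductive)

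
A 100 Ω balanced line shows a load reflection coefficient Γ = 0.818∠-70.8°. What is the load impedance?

Z_L ≈ 29.3 − j137 Ω

Z_L = Z_0·(1 + Γ)/(1 − Γ) = 100·(1.27 − j0.772)/(0.731 + j0.772)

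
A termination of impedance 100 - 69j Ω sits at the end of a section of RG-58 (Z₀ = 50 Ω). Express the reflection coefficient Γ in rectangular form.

Γ = (Z_L − Z_0)/(Z_L + Z_0) = (50 − j69)/(150 − j69)

Γ ≈ 0.45 − j0.253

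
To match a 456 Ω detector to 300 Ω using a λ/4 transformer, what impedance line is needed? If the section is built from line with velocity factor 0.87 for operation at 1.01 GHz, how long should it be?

Z_qwt ≈ 370 Ω; length ≈ 6.46 cm

Z_qwt = √(Z_0·R_L) = √(300 × 456) = √136800
λ = 0.87·c/f = 0.258 m, so l = λ/4 = 0.0646 m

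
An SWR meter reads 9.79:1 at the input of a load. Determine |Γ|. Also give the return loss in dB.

|Γ| ≈ 0.815; return loss ≈ 1.78 dB

|Γ| = (S − 1)/(S + 1) = (9.79 − 1)/(9.79 + 1) = 8.79/10.8
RL = −20·log₁₀|Γ| = −20·log₁₀(0.815)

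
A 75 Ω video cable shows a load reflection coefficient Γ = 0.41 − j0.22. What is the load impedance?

Z_L = Z_0·(1 + Γ)/(1 − Γ) = 75·(1.41 − j0.22)/(0.59 + j0.22)

Z_L ≈ 148 − j83.2 Ω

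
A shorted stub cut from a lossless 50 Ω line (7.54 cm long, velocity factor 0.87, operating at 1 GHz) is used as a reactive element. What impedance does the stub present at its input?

λ = v/f = 0.87·c / 1 GHz = 0.261 m
βl = 2π·l/λ = 2π × 0.289 = 104°
tan(βl) = -4.01
For a shorted stub, Z_in = jZ_0·tan(βl)

Z_in ≈ −j201 Ω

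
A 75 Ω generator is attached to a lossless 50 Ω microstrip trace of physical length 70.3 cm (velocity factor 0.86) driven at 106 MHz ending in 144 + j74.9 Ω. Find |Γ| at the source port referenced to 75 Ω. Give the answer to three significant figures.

λ = v/f = 0.86·c / 106 MHz = 2.43 m
βl = 2π·l/λ = 2π × 0.289 = 104°
tan(βl) = -4.02
Z_in = Z_0·(Z_L + jZ_0·tanβl)/(Z_0 + jZ_L·tanβl) = 13.5 + j4.27 Ω
Γ_s = (Z_in − Z_s)/(Z_in + Z_s) = (-61.5 + j4.27)/(88.5 + j4.27), |Γ_s| = 0.696

|Γ| ≈ 0.696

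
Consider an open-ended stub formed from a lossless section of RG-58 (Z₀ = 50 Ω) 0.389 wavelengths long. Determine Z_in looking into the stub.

βl = 2π × 0.389 = 140°
tan(βl) = -0.838
For an open-ended stub, Z_in = −jZ_0·cot(βl) = −jZ_0/tan(βl)

Z_in ≈ +j59.7 Ω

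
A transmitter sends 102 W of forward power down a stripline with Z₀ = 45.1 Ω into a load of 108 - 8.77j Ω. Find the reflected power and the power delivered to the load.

P_reflected ≈ 17.5 W; P_delivered ≈ 84.5 W

|Γ| = |(62.9 − j8.77)/(153.1 − j8.77)| = 0.414
|Γ|² = 0.172
P_refl = |Γ|²·P_inc = 17.5 W, P_del = (1 − |Γ|²)·P_inc = 84.5 W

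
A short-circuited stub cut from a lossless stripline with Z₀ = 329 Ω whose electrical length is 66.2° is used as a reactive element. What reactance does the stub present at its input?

X_in ≈ 746 Ω (inductive)

tan(βl) = 2.27
For a short-circuited stub, Z_in = jZ_0·tan(βl)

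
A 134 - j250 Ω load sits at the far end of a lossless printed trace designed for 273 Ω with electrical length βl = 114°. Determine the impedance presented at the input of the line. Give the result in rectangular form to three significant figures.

Z_in ≈ 347 + j454 Ω

tan(βl) = tan(114°) = -2.25
Z_in = Z_0·(Z_L + jZ_0·tanβl)/(Z_0 + jZ_L·tanβl)
     = 273·(134 − j863)/(-289 − j301)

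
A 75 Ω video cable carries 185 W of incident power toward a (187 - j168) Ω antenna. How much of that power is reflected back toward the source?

P_reflected ≈ 77.9 W

|Γ| = |(112 − j168)/(262 − j168)| = 0.649
|Γ|² = 0.421
P_refl = |Γ|²·P_inc = 77.9 W, P_del = (1 − |Γ|²)·P_inc = 107 W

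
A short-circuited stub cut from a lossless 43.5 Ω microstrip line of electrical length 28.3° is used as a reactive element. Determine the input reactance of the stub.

tan(βl) = 0.538
For a short-circuited stub, Z_in = jZ_0·tan(βl)

X_in ≈ 23.4 Ω (inductive)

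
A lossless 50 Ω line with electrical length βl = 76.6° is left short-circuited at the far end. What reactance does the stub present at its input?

X_in ≈ 210 Ω (inductive)

tan(βl) = 4.2
For a short-circuited stub, Z_in = jZ_0·tan(βl)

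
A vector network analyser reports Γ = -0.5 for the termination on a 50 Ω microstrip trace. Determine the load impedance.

Z_L ≈ 16.7 Ω

Z_L = Z_0·(1 + Γ)/(1 − Γ) = 50·(0.5)/(1.5)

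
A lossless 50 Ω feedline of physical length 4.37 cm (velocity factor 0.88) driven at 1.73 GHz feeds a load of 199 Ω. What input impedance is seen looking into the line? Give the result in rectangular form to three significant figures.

Z_in ≈ 13.2 + j10.9 Ω

λ = v/f = 0.88·c / 1.73 GHz = 0.153 m
βl = 2π·l/λ = 2π × 0.286 = 103°
tan(βl) = tan(103°) = -4.3
Z_in = Z_0·(Z_L + jZ_0·tanβl)/(Z_0 + jZ_L·tanβl)
     = 50·(199 − j215)/(50 − j856)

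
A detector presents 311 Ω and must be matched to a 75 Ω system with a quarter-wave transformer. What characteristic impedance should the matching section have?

Z_qwt = √(Z_0·R_L) = √(75 × 311) = √23320

Z_qwt ≈ 153 Ω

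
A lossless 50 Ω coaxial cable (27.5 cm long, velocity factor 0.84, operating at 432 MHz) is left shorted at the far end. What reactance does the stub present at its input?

λ = v/f = 0.84·c / 432 MHz = 0.583 m
βl = 2π·l/λ = 2π × 0.471 = 170°
tan(βl) = -0.181
For a shorted stub, Z_in = jZ_0·tan(βl)

X_in ≈ -9.07 Ω (capacitive)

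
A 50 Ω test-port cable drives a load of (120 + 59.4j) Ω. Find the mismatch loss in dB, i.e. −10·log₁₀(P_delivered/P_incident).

Γ = (70 + j59.4)/(170 + j59.4), |Γ| = 0.51
|Γ|² = 0.26, so P_del/P_inc = 1 − |Γ|² = 0.74
ML = −10·log₁₀(1 − |Γ|²)

mismatch loss ≈ 1.31 dB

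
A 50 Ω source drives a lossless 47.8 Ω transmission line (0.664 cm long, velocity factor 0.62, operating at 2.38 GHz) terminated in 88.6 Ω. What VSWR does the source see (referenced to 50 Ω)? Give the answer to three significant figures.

λ = v/f = 0.62·c / 2.38 GHz = 0.0782 m
βl = 2π·l/λ = 2π × 0.085 = 30.6°
tan(βl) = 0.591
Z_in = Z_0·(Z_L + jZ_0·tanβl)/(Z_0 + jZ_L·tanβl) = 54.3 − j31.3 Ω
Γ_s = (Z_in − Z_s)/(Z_in + Z_s) = (4.33 − j31.3)/(104 − j31.3), |Γ_s| = 0.29
VSWR = (1 + |Γ_s|)/(1 − |Γ_s|)

VSWR ≈ 1.82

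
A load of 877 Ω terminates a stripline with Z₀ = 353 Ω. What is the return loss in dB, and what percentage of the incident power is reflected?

RL ≈ 7.41 dB; 18.1% of incident power reflected

Γ = (877 − 353)/(877 + 353) = 0.426
RL = −20·log₁₀(0.426) = 7.41 dB
P_refl/P_inc = |Γ|² = 0.181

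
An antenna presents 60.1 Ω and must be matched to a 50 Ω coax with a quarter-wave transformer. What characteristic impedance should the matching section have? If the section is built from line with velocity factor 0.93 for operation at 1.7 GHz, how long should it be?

Z_qwt ≈ 54.8 Ω; length ≈ 4.1 cm

Z_qwt = √(Z_0·R_L) = √(50 × 60.1) = √3005
λ = 0.93·c/f = 0.164 m, so l = λ/4 = 0.041 m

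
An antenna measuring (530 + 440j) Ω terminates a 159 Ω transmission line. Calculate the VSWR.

Γ = (Z_L − Z_0)/(Z_L + Z_0) = (371 + j440)/(689 + j440)
|Γ| = 576/818 = 0.704
VSWR = (1 + |Γ|)/(1 − |Γ|) = 1.7/0.296

VSWR ≈ 5.76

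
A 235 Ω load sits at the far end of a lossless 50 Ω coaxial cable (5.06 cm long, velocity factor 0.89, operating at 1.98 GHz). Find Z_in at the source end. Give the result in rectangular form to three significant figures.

λ = v/f = 0.89·c / 1.98 GHz = 0.135 m
βl = 2π·l/λ = 2π × 0.375 = 135°
tan(βl) = tan(135°) = -0.997
Z_in = Z_0·(Z_L + jZ_0·tanβl)/(Z_0 + jZ_L·tanβl)
     = 50·(235 − j49.9)/(50 − j234)

Z_in ≈ 20.4 + j45.8 Ω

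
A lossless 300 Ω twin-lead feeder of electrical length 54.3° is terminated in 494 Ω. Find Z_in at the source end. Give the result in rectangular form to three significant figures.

Z_in ≈ 232 − j114 Ω

tan(βl) = tan(54.3°) = 1.39
Z_in = Z_0·(Z_L + jZ_0·tanβl)/(Z_0 + jZ_L·tanβl)
     = 300·(494 + j417)/(300 + j687)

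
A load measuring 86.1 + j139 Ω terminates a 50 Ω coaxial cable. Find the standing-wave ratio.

Γ = (Z_L − Z_0)/(Z_L + Z_0) = (36.1 + j139)/(136.1 + j139)
|Γ| = 144/195 = 0.738
VSWR = (1 + |Γ|)/(1 − |Γ|) = 1.74/0.262

VSWR ≈ 6.64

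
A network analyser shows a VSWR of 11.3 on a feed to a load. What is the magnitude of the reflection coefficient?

|Γ| ≈ 0.837

|Γ| = (S − 1)/(S + 1) = (11.3 − 1)/(11.3 + 1) = 10.3/12.3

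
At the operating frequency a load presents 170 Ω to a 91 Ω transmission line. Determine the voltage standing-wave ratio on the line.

Γ = (170 − 91)/(170 + 91) = 0.303
VSWR = (1 + 0.303)/(1 − 0.303)

VSWR ≈ 1.87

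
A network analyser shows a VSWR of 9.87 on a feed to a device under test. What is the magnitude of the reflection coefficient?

|Γ| = (S − 1)/(S + 1) = (9.87 − 1)/(9.87 + 1) = 8.87/10.9

|Γ| ≈ 0.816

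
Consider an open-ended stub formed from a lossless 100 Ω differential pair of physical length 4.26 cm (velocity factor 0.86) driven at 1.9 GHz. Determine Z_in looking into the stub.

λ = v/f = 0.86·c / 1.9 GHz = 0.136 m
βl = 2π·l/λ = 2π × 0.314 = 113°
tan(βl) = -2.36
For an open-ended stub, Z_in = −jZ_0·cot(βl) = −jZ_0/tan(βl)

Z_in ≈ +j42.3 Ω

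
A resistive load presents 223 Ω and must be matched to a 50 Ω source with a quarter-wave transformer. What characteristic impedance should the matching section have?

Z_qwt ≈ 106 Ω

Z_qwt = √(Z_0·R_L) = √(50 × 223) = √11150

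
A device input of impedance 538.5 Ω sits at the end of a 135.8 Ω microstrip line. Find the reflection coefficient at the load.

Γ = 0.597

Γ = (Z_L − Z_0)/(Z_L + Z_0) = (538.5 − 135.8)/(538.5 + 135.8) = 402.7/674.3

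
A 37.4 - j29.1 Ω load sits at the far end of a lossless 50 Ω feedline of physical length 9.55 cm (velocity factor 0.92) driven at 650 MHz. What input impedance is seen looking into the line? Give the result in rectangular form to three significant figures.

Z_in ≈ 34.6 + j26.3 Ω

λ = v/f = 0.92·c / 650 MHz = 0.425 m
βl = 2π·l/λ = 2π × 0.225 = 81°
tan(βl) = tan(81°) = 6.29
Z_in = Z_0·(Z_L + jZ_0·tanβl)/(Z_0 + jZ_L·tanβl)
     = 50·(37.4 + j285)/(233 + j235)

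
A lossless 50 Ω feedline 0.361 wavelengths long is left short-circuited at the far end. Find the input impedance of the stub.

βl = 2π × 0.361 = 130°
tan(βl) = -1.19
For a short-circuited stub, Z_in = jZ_0·tan(βl)

Z_in ≈ −j59.7 Ω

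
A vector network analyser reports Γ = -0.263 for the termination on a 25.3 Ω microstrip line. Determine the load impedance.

Z_L ≈ 14.8 Ω

Z_L = Z_0·(1 + Γ)/(1 − Γ) = 25.3·(0.737)/(1.26)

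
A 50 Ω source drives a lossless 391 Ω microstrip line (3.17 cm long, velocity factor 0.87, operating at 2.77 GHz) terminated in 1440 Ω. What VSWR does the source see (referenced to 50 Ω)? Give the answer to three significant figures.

VSWR ≈ 9.5

λ = v/f = 0.87·c / 2.77 GHz = 0.0942 m
βl = 2π·l/λ = 2π × 0.336 = 121°
tan(βl) = -1.66
Z_in = Z_0·(Z_L + jZ_0·tanβl)/(Z_0 + jZ_L·tanβl) = 141 + j213 Ω
Γ_s = (Z_in − Z_s)/(Z_in + Z_s) = (91.1 + j213)/(191 + j213), |Γ_s| = 0.809
VSWR = (1 + |Γ_s|)/(1 − |Γ_s|)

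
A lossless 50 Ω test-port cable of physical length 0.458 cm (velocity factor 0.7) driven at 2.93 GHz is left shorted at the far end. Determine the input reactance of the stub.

λ = v/f = 0.7·c / 2.93 GHz = 0.0717 m
βl = 2π·l/λ = 2π × 0.0639 = 23°
tan(βl) = 0.425
For a shorted stub, Z_in = jZ_0·tan(βl)

X_in ≈ 21.2 Ω (inductive)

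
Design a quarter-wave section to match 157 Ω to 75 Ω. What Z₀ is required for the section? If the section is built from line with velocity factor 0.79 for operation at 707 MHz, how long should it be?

Z_qwt = √(Z_0·R_L) = √(75 × 157) = √11780
λ = 0.79·c/f = 0.335 m, so l = λ/4 = 0.0838 m

Z_qwt ≈ 109 Ω; length ≈ 8.38 cm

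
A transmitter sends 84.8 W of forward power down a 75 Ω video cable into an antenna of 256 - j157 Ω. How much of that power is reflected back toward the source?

|Γ| = |(181 − j157)/(331 − j157)| = 0.654
|Γ|² = 0.428
P_refl = |Γ|²·P_inc = 36.3 W, P_del = (1 − |Γ|²)·P_inc = 48.5 W

P_reflected ≈ 36.3 W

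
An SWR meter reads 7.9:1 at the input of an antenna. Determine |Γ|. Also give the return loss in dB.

|Γ| = (S − 1)/(S + 1) = (7.9 − 1)/(7.9 + 1) = 6.9/8.9
RL = −20·log₁₀|Γ| = −20·log₁₀(0.775)

|Γ| ≈ 0.775; return loss ≈ 2.21 dB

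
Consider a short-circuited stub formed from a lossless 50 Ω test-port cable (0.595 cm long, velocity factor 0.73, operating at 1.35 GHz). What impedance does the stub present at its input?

Z_in ≈ +j11.7 Ω

λ = v/f = 0.73·c / 1.35 GHz = 0.162 m
βl = 2π·l/λ = 2π × 0.0367 = 13.2°
tan(βl) = 0.235
For a short-circuited stub, Z_in = jZ_0·tan(βl)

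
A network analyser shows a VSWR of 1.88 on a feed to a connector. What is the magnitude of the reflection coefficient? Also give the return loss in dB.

|Γ| = (S − 1)/(S + 1) = (1.88 − 1)/(1.88 + 1) = 0.88/2.88
RL = −20·log₁₀|Γ| = −20·log₁₀(0.306)

|Γ| ≈ 0.306; return loss ≈ 10.3 dB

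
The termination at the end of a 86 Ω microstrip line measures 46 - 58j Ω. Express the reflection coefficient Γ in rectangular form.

Γ ≈ -0.0922 − j0.48

Γ = (Z_L − Z_0)/(Z_L + Z_0) = (-40 − j58)/(132 − j58)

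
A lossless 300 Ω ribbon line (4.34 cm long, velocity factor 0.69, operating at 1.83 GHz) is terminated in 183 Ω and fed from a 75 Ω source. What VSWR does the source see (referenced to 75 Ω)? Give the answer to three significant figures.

λ = v/f = 0.69·c / 1.83 GHz = 0.113 m
βl = 2π·l/λ = 2π × 0.384 = 138°
tan(βl) = -0.896
Z_in = Z_0·(Z_L + jZ_0·tanβl)/(Z_0 + jZ_L·tanβl) = 254 − j130 Ω
Γ_s = (Z_in − Z_s)/(Z_in + Z_s) = (179 − j130)/(329 − j130), |Γ_s| = 0.625
VSWR = (1 + |Γ_s|)/(1 − |Γ_s|)

VSWR ≈ 4.34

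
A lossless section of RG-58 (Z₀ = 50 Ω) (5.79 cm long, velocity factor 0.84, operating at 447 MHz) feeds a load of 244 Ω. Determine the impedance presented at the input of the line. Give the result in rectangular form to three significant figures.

λ = v/f = 0.84·c / 447 MHz = 0.564 m
βl = 2π·l/λ = 2π × 0.103 = 37°
tan(βl) = tan(37°) = 0.753
Z_in = Z_0·(Z_L + jZ_0·tanβl)/(Z_0 + jZ_L·tanβl)
     = 50·(244 + j37.6)/(50 + j184)

Z_in ≈ 26.4 − j59.2 Ω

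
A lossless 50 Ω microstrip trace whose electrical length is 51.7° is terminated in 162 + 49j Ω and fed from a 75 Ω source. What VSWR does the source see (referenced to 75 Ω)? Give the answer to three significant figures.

tan(βl) = 1.27
Z_in = Z_0·(Z_L + jZ_0·tanβl)/(Z_0 + jZ_L·tanβl) = 25 − j41 Ω
Γ_s = (Z_in − Z_s)/(Z_in + Z_s) = (-50 − j41)/(100 − j41), |Γ_s| = 0.598
VSWR = (1 + |Γ_s|)/(1 − |Γ_s|)

VSWR ≈ 3.98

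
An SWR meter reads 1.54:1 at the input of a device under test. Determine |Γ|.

|Γ| ≈ 0.213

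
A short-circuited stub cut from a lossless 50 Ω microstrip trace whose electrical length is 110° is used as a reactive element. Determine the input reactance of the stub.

tan(βl) = -2.75
For a short-circuited stub, Z_in = jZ_0·tan(βl)

X_in ≈ -137 Ω (capacitive)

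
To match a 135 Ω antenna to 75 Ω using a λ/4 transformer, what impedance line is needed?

Z_qwt = √(Z_0·R_L) = √(75 × 135) = √10120

Z_qwt ≈ 101 Ω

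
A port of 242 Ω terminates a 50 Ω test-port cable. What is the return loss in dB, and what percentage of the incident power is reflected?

RL ≈ 3.64 dB; 43.2% of incident power reflected

Γ = (242 − 50)/(242 + 50) = 0.658
RL = −20·log₁₀(0.658) = 3.64 dB
P_refl/P_inc = |Γ|² = 0.432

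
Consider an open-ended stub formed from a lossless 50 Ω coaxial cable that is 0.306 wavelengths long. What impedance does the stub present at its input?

Z_in ≈ +j18.4 Ω

βl = 2π × 0.306 = 110°
tan(βl) = -2.72
For an open-ended stub, Z_in = −jZ_0·cot(βl) = −jZ_0/tan(βl)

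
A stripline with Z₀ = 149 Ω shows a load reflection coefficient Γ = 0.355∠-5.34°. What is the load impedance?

Z_L ≈ 311 − j23.5 Ω

Z_L = Z_0·(1 + Γ)/(1 − Γ) = 149·(1.35 − j0.033)/(0.647 + j0.033)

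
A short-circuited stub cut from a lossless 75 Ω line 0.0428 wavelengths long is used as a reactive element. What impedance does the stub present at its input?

Z_in ≈ +j20.7 Ω

βl = 2π × 0.0428 = 15.4°
tan(βl) = 0.276
For a short-circuited stub, Z_in = jZ_0·tan(βl)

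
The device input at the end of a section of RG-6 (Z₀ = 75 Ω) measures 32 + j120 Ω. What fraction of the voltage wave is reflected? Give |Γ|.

Γ = (Z_L − Z_0)/(Z_L + Z_0) = (-43 + j120)/(107 + j120)
|Γ| = 127/161

|Γ| ≈ 0.793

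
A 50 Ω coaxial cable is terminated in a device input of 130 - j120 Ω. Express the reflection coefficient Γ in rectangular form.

Γ ≈ 0.615 − j0.256

Γ = (Z_L − Z_0)/(Z_L + Z_0) = (80 − j120)/(180 − j120)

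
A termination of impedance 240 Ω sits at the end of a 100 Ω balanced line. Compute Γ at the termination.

Γ = 0.412

Γ = (Z_L − Z_0)/(Z_L + Z_0) = (240 − 100)/(240 + 100) = 140/340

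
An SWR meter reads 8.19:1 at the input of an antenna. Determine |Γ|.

|Γ| ≈ 0.782

|Γ| = (S − 1)/(S + 1) = (8.19 − 1)/(8.19 + 1) = 7.19/9.19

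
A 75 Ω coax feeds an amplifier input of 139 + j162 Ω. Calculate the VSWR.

Γ = (Z_L − Z_0)/(Z_L + Z_0) = (64 + j162)/(214 + j162)
|Γ| = 174/268 = 0.649
VSWR = (1 + |Γ|)/(1 − |Γ|) = 1.65/0.351

VSWR ≈ 4.7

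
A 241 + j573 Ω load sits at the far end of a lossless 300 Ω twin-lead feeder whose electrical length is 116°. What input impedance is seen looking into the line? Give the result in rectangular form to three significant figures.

Z_in ≈ 46.7 + j7.07 Ω

tan(βl) = tan(116°) = -2.05
Z_in = Z_0·(Z_L + jZ_0·tanβl)/(Z_0 + jZ_L·tanβl)
     = 300·(241 − j42.1)/(1470 − j494)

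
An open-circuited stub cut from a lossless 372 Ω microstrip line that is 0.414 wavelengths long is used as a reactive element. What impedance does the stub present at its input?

βl = 2π × 0.414 = 149°
tan(βl) = -0.6
For an open-circuited stub, Z_in = −jZ_0·cot(βl) = −jZ_0/tan(βl)

Z_in ≈ +j620 Ω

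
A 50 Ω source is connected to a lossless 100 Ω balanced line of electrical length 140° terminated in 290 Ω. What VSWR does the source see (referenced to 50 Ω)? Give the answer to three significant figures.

tan(βl) = -0.839
Z_in = Z_0·(Z_L + jZ_0·tanβl)/(Z_0 + jZ_L·tanβl) = 71.4 + j89.8 Ω
Γ_s = (Z_in − Z_s)/(Z_in + Z_s) = (21.4 + j89.8)/(121 + j89.8), |Γ_s| = 0.611
VSWR = (1 + |Γ_s|)/(1 − |Γ_s|)

VSWR ≈ 4.15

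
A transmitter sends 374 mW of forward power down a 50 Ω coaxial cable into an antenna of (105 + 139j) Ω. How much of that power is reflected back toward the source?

P_reflected ≈ 193 mW

|Γ| = |(55 + j139)/(155 + j139)| = 0.718
|Γ|² = 0.516
P_refl = |Γ|²·P_inc = 193 mW, P_del = (1 − |Γ|²)·P_inc = 181 mW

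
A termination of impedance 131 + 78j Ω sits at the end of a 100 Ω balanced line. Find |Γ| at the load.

Γ = (Z_L − Z_0)/(Z_L + Z_0) = (31 + j78)/(231 + j78)
|Γ| = 83.9/244

|Γ| ≈ 0.344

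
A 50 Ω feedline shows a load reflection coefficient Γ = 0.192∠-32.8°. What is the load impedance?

Z_L = Z_0·(1 + Γ)/(1 − Γ) = 50·(1.16 − j0.104)/(0.839 + j0.104)

Z_L ≈ 67.4 − j14.6 Ω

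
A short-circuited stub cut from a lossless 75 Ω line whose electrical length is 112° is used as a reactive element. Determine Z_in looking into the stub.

tan(βl) = -2.48
For a short-circuited stub, Z_in = jZ_0·tan(βl)

Z_in ≈ −j186 Ω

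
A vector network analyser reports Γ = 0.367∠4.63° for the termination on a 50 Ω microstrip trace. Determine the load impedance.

Z_L = Z_0·(1 + Γ)/(1 − Γ) = 50·(1.37 + j0.0296)/(0.634 − j0.0296)

Z_L ≈ 107 + j7.35 Ω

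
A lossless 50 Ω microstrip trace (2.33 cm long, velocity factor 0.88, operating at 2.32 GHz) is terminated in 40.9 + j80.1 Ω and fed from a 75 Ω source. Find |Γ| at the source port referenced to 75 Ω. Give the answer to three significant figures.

λ = v/f = 0.88·c / 2.32 GHz = 0.114 m
βl = 2π·l/λ = 2π × 0.205 = 73.7°
tan(βl) = 3.42
Z_in = Z_0·(Z_L + jZ_0·tanβl)/(Z_0 + jZ_L·tanβl) = 18.6 − j44.4 Ω
Γ_s = (Z_in − Z_s)/(Z_in + Z_s) = (-56.4 − j44.4)/(93.6 − j44.4), |Γ_s| = 0.693

|Γ| ≈ 0.693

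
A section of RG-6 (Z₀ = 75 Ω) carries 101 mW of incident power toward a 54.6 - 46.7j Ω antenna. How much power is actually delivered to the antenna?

P_delivered ≈ 87.2 mW

|Γ| = |(-20.4 − j46.7)/(129.6 − j46.7)| = 0.37
|Γ|² = 0.137
P_refl = |Γ|²·P_inc = 13.8 mW, P_del = (1 − |Γ|²)·P_inc = 87.2 mW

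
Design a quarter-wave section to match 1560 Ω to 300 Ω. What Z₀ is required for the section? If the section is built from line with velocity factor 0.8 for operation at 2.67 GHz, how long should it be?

Z_qwt = √(Z_0·R_L) = √(300 × 1560) = √468000
λ = 0.8·c/f = 0.0899 m, so l = λ/4 = 0.0225 m

Z_qwt ≈ 684 Ω; length ≈ 2.25 cm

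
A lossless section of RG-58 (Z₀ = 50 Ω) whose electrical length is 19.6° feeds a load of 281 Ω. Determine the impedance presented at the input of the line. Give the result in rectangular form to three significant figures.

Z_in ≈ 63.3 − j109 Ω

tan(βl) = tan(19.6°) = 0.356
Z_in = Z_0·(Z_L + jZ_0·tanβl)/(Z_0 + jZ_L·tanβl)
     = 50·(281 + j17.8)/(50 + j100)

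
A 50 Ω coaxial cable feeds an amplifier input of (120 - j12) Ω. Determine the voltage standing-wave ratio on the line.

VSWR ≈ 2.43

Γ = (Z_L − Z_0)/(Z_L + Z_0) = (70 − j12)/(170 − j12)
|Γ| = 71/170 = 0.417
VSWR = (1 + |Γ|)/(1 − |Γ|) = 1.42/0.583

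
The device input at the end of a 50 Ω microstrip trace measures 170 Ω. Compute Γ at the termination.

Γ = (Z_L − Z_0)/(Z_L + Z_0) = (170 − 50)/(170 + 50) = 120/220

Γ = 0.545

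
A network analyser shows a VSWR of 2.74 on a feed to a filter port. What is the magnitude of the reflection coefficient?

|Γ| = (S − 1)/(S + 1) = (2.74 − 1)/(2.74 + 1) = 1.74/3.74

|Γ| ≈ 0.465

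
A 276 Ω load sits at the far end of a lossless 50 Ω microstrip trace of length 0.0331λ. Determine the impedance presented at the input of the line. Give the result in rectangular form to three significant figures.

βl = 2π × 0.0331 = 11.9°
tan(βl) = tan(11.9°) = 0.211
Z_in = Z_0·(Z_L + jZ_0·tanβl)/(Z_0 + jZ_L·tanβl)
     = 50·(276 + j10.6)/(50 + j58.2)

Z_in ≈ 122 − j132 Ω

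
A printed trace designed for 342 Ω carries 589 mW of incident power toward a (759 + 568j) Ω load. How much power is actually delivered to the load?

|Γ| = |(417 + j568)/(1101 + j568)| = 0.569
|Γ|² = 0.323
P_refl = |Γ|²·P_inc = 191 mW, P_del = (1 − |Γ|²)·P_inc = 398 mW

P_delivered ≈ 398 mW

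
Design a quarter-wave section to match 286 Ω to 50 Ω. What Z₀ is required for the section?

Z_qwt = √(Z_0·R_L) = √(50 × 286) = √14300

Z_qwt ≈ 120 Ω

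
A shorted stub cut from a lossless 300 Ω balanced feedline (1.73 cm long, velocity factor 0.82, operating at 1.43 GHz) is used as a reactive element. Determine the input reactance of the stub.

λ = v/f = 0.82·c / 1.43 GHz = 0.172 m
βl = 2π·l/λ = 2π × 0.101 = 36.2°
tan(βl) = 0.732
For a shorted stub, Z_in = jZ_0·tan(βl)

X_in ≈ 220 Ω (inductive)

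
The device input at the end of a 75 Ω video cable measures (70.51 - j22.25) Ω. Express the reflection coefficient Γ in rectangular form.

Γ = (Z_L − Z_0)/(Z_L + Z_0) = (-4.49 − j22.25)/(145.5 − j22.25)

Γ ≈ -0.0073 − j0.154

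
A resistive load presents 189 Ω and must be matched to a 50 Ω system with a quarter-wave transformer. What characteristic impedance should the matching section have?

Z_qwt ≈ 97.2 Ω

Z_qwt = √(Z_0·R_L) = √(50 × 189) = √9450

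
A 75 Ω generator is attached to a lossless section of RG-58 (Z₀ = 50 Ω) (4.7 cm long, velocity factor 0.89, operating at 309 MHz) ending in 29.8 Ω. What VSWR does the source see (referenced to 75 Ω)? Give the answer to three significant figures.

VSWR ≈ 2.4

λ = v/f = 0.89·c / 309 MHz = 0.864 m
βl = 2π·l/λ = 2π × 0.0544 = 19.6°
tan(βl) = 0.356
Z_in = Z_0·(Z_L + jZ_0·tanβl)/(Z_0 + jZ_L·tanβl) = 32.1 + j11 Ω
Γ_s = (Z_in − Z_s)/(Z_in + Z_s) = (-42.9 + j11)/(107 + j11), |Γ_s| = 0.411
VSWR = (1 + |Γ_s|)/(1 − |Γ_s|)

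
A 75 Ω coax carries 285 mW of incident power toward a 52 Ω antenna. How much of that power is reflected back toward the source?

P_reflected ≈ 9.35 mW

Γ = (52 − 75)/(52 + 75) = -0.181
|Γ|² = 0.0328
P_refl = |Γ|²·P_inc = 9.35 mW, P_del = (1 − |Γ|²)·P_inc = 276 mW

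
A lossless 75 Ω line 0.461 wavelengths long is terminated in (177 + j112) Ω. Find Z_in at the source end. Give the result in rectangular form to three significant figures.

βl = 2π × 0.461 = 166°
tan(βl) = tan(166°) = -0.25
Z_in = Z_0·(Z_L + jZ_0·tanβl)/(Z_0 + jZ_L·tanβl)
     = 75·(177 + j93.2)/(103 − j44.3)

Z_in ≈ 84.2 + j104 Ω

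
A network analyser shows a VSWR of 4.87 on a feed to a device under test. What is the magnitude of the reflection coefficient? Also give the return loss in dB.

|Γ| ≈ 0.659; return loss ≈ 3.62 dB

|Γ| = (S − 1)/(S + 1) = (4.87 − 1)/(4.87 + 1) = 3.87/5.87
RL = −20·log₁₀|Γ| = −20·log₁₀(0.659)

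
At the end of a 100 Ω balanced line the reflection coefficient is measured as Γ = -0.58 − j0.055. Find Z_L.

Z_L ≈ 26.4 − j4.4 Ω

Z_L = Z_0·(1 + Γ)/(1 − Γ) = 100·(0.42 − j0.055)/(1.58 + j0.055)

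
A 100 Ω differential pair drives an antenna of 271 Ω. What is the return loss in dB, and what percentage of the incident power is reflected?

RL ≈ 6.73 dB; 21.2% of incident power reflected

Γ = (271 − 100)/(271 + 100) = 0.461
RL = −20·log₁₀(0.461) = 6.73 dB
P_refl/P_inc = |Γ|² = 0.212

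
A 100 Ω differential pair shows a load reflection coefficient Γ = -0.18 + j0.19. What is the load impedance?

Z_L ≈ 65.2 + j26.6 Ω

Z_L = Z_0·(1 + Γ)/(1 − Γ) = 100·(0.82 + j0.19)/(1.18 − j0.19)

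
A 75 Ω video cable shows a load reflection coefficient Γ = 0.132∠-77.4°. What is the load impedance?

Z_L = Z_0·(1 + Γ)/(1 − Γ) = 75·(1.03 − j0.129)/(0.971 + j0.129)

Z_L ≈ 76.8 − j20.1 Ω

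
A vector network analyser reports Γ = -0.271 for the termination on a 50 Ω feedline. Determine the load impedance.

Z_L ≈ 28.7 Ω

Z_L = Z_0·(1 + Γ)/(1 − Γ) = 50·(0.729)/(1.27)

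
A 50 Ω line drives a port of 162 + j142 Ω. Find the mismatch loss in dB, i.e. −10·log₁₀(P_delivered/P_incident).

Γ = (112 + j142)/(212 + j142), |Γ| = 0.709
|Γ|² = 0.502, so P_del/P_inc = 1 − |Γ|² = 0.498
ML = −10·log₁₀(1 − |Γ|²)

mismatch loss ≈ 3.03 dB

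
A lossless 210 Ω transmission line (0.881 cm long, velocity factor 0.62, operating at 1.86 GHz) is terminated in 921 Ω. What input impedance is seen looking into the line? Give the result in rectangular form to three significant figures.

λ = v/f = 0.62·c / 1.86 GHz = 0.1 m
βl = 2π·l/λ = 2π × 0.0881 = 31.7°
tan(βl) = tan(31.7°) = 0.618
Z_in = Z_0·(Z_L + jZ_0·tanβl)/(Z_0 + jZ_L·tanβl)
     = 210·(921 + j130)/(210 + j569)

Z_in ≈ 152 − j284 Ω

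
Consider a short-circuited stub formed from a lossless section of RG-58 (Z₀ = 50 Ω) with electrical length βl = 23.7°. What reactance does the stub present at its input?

tan(βl) = 0.439
For a short-circuited stub, Z_in = jZ_0·tan(βl)

X_in ≈ 21.9 Ω (inductive)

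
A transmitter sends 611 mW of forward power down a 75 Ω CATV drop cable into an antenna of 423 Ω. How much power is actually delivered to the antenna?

P_delivered ≈ 313 mW

Γ = (423 − 75)/(423 + 75) = 0.699
|Γ|² = 0.488
P_refl = |Γ|²·P_inc = 298 mW, P_del = (1 − |Γ|²)·P_inc = 313 mW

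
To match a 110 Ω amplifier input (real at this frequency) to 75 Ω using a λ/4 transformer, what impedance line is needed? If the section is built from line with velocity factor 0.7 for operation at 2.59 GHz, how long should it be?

Z_qwt = √(Z_0·R_L) = √(75 × 110) = √8250
λ = 0.7·c/f = 0.0811 m, so l = λ/4 = 0.0203 m

Z_qwt ≈ 90.8 Ω; length ≈ 2.03 cm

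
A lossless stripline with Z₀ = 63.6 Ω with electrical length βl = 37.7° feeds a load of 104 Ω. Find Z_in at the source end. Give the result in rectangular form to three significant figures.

Z_in ≈ 64 − j31.7 Ω

tan(βl) = tan(37.7°) = 0.773
Z_in = Z_0·(Z_L + jZ_0·tanβl)/(Z_0 + jZ_L·tanβl)
     = 63.6·(104 + j49.2)/(63.6 + j80.4)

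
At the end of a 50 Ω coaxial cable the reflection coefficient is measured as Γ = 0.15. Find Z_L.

Z_L = Z_0·(1 + Γ)/(1 − Γ) = 50·(1.15)/(0.85)

Z_L ≈ 67.6 Ω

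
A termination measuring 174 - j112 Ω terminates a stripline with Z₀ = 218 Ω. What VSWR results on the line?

Γ = (Z_L − Z_0)/(Z_L + Z_0) = (-44 − j112)/(392 − j112)
|Γ| = 120/408 = 0.295
VSWR = (1 + |Γ|)/(1 − |Γ|) = 1.3/0.705

VSWR ≈ 1.84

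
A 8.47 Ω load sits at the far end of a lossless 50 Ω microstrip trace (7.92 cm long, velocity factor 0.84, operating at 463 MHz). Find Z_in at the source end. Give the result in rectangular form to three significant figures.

Z_in ≈ 21.7 + j60.1 Ω

λ = v/f = 0.84·c / 463 MHz = 0.544 m
βl = 2π·l/λ = 2π × 0.146 = 52.4°
tan(βl) = tan(52.4°) = 1.3
Z_in = Z_0·(Z_L + jZ_0·tanβl)/(Z_0 + jZ_L·tanβl)
     = 50·(8.47 + j64.9)/(50 + j11)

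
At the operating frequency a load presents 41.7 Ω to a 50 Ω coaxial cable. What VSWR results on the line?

VSWR ≈ 1.2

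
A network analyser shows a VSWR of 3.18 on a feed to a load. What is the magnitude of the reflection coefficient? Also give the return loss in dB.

|Γ| ≈ 0.522; return loss ≈ 5.65 dB

|Γ| = (S − 1)/(S + 1) = (3.18 − 1)/(3.18 + 1) = 2.18/4.18
RL = −20·log₁₀|Γ| = −20·log₁₀(0.522)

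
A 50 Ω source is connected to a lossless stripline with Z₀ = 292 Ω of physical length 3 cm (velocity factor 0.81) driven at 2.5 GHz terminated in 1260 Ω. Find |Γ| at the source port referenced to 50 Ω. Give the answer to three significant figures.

λ = v/f = 0.81·c / 2.5 GHz = 0.0972 m
βl = 2π·l/λ = 2π × 0.309 = 111°
tan(βl) = -2.59
Z_in = Z_0·(Z_L + jZ_0·tanβl)/(Z_0 + jZ_L·tanβl) = 77.1 + j106 Ω
Γ_s = (Z_in − Z_s)/(Z_in + Z_s) = (27.1 + j106)/(127 + j106), |Γ_s| = 0.66

|Γ| ≈ 0.66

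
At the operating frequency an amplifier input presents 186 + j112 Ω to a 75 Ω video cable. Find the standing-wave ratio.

VSWR ≈ 3.5

Γ = (Z_L − Z_0)/(Z_L + Z_0) = (111 + j112)/(261 + j112)
|Γ| = 158/284 = 0.555
VSWR = (1 + |Γ|)/(1 − |Γ|) = 1.56/0.445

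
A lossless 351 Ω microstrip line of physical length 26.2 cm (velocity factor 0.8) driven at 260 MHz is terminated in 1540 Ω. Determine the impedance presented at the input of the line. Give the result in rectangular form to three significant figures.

λ = v/f = 0.8·c / 260 MHz = 0.923 m
βl = 2π·l/λ = 2π × 0.284 = 102°
tan(βl) = tan(102°) = -4.63
Z_in = Z_0·(Z_L + jZ_0·tanβl)/(Z_0 + jZ_L·tanβl)
     = 351·(1540 − j1630)/(351 − j7130)

Z_in ≈ 83.5 + j71.7 Ω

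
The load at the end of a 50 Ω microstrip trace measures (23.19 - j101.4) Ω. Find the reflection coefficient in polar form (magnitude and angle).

Γ = (Z_L − Z_0)/(Z_L + Z_0) = (-26.81 − j101.4)/(73.19 − j101.4)
|Γ| = 105/125 = 0.839

Γ ≈ 0.839 ∠ -50.6°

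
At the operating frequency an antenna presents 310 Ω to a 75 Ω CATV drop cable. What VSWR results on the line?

For a purely resistive load, VSWR = R_L/Z_0 or Z_0/R_L (whichever > 1) = 310/75

VSWR ≈ 4.13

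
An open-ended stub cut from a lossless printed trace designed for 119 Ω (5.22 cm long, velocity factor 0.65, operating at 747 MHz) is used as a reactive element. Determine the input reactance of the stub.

λ = v/f = 0.65·c / 747 MHz = 0.261 m
βl = 2π·l/λ = 2π × 0.2 = 72°
tan(βl) = 3.08
For an open-ended stub, Z_in = −jZ_0·cot(βl) = −jZ_0/tan(βl)

X_in ≈ -38.7 Ω (capacitive)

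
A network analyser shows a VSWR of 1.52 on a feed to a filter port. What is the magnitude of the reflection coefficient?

|Γ| = (S − 1)/(S + 1) = (1.52 − 1)/(1.52 + 1) = 0.52/2.52

|Γ| ≈ 0.206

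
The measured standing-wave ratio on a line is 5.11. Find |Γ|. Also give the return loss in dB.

|Γ| = (S − 1)/(S + 1) = (5.11 − 1)/(5.11 + 1) = 4.11/6.11
RL = −20·log₁₀|Γ| = −20·log₁₀(0.673)

|Γ| ≈ 0.673; return loss ≈ 3.44 dB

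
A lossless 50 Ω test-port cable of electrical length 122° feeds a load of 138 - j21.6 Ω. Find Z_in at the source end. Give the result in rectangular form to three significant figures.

Z_in ≈ 25.1 + j29.5 Ω

tan(βl) = tan(122°) = -1.6
Z_in = Z_0·(Z_L + jZ_0·tanβl)/(Z_0 + jZ_L·tanβl)
     = 50·(138 − j102)/(15.4 − j221)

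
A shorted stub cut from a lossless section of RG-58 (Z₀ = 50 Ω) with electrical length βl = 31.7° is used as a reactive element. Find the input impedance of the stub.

tan(βl) = 0.618
For a shorted stub, Z_in = jZ_0·tan(βl)

Z_in ≈ +j30.9 Ω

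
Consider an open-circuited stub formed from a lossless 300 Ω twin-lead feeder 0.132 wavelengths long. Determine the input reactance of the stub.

X_in ≈ -275 Ω (capacitive)

βl = 2π × 0.132 = 47.5°
tan(βl) = 1.09
For an open-circuited stub, Z_in = −jZ_0·cot(βl) = −jZ_0/tan(βl)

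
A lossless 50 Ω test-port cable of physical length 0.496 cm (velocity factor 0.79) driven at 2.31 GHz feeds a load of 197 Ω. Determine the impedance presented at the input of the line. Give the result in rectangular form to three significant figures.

Z_in ≈ 85.7 − j90.1 Ω

λ = v/f = 0.79·c / 2.31 GHz = 0.103 m
βl = 2π·l/λ = 2π × 0.0483 = 17.4°
tan(βl) = tan(17.4°) = 0.313
Z_in = Z_0·(Z_L + jZ_0·tanβl)/(Z_0 + jZ_L·tanβl)
     = 50·(197 + j15.7)/(50 + j61.8)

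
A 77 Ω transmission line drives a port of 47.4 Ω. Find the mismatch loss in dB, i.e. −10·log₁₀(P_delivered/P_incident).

mismatch loss ≈ 0.253 dB

Γ = (47.4 − 77)/(47.4 + 77) = -0.238
|Γ|² = 0.0566, so P_del/P_inc = 1 − |Γ|² = 0.943
ML = −10·log₁₀(1 − |Γ|²)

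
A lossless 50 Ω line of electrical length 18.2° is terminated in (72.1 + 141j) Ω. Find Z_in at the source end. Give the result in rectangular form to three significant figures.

tan(βl) = tan(18.2°) = 0.329
Z_in = Z_0·(Z_L + jZ_0·tanβl)/(Z_0 + jZ_L·tanβl)
     = 50·(72.1 + j157)/(3.64 + j23.7)

Z_in ≈ 347 − j98.7 Ω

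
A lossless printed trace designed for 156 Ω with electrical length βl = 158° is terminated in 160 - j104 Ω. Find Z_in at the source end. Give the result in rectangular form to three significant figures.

Z_in ≈ 264 − j79 Ω

tan(βl) = tan(158°) = -0.404
Z_in = Z_0·(Z_L + jZ_0·tanβl)/(Z_0 + jZ_L·tanβl)
     = 156·(160 − j167)/(114 − j64.6)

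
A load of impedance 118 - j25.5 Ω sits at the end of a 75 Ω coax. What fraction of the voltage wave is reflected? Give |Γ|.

|Γ| ≈ 0.257

Γ = (Z_L − Z_0)/(Z_L + Z_0) = (43 − j25.5)/(193 − j25.5)
|Γ| = 50/195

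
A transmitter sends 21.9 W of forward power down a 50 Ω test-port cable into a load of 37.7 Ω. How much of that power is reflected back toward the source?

Γ = (37.7 − 50)/(37.7 + 50) = -0.14
|Γ|² = 0.0197
P_refl = |Γ|²·P_inc = 0.431 W, P_del = (1 − |Γ|²)·P_inc = 21.5 W

P_reflected ≈ 0.431 W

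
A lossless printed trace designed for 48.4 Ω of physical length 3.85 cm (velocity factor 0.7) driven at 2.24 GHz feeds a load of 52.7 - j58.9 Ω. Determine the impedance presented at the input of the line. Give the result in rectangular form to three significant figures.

Z_in ≈ 140 + j28.8 Ω

λ = v/f = 0.7·c / 2.24 GHz = 0.0938 m
βl = 2π·l/λ = 2π × 0.411 = 148°
tan(βl) = tan(148°) = -0.629
Z_in = Z_0·(Z_L + jZ_0·tanβl)/(Z_0 + jZ_L·tanβl)
     = 48.4·(52.7 − j89.3)/(11.4 − j33.1)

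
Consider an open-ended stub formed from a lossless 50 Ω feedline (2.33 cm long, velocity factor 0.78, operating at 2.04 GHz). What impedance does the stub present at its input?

Z_in ≈ −j15.2 Ω

λ = v/f = 0.78·c / 2.04 GHz = 0.115 m
βl = 2π·l/λ = 2π × 0.203 = 73.1°
tan(βl) = 3.3
For an open-ended stub, Z_in = −jZ_0·cot(βl) = −jZ_0/tan(βl)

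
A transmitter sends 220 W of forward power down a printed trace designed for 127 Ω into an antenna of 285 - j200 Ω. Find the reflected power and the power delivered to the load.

|Γ| = |(158 − j200)/(412 − j200)| = 0.557
|Γ|² = 0.31
P_refl = |Γ|²·P_inc = 68.1 W, P_del = (1 − |Γ|²)·P_inc = 152 W

P_reflected ≈ 68.1 W; P_delivered ≈ 152 W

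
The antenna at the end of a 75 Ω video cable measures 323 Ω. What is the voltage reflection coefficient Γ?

Γ = 0.623

Γ = (Z_L − Z_0)/(Z_L + Z_0) = (323 − 75)/(323 + 75) = 248/398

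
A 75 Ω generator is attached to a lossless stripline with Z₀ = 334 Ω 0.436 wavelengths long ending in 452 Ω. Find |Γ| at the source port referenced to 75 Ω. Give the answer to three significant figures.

βl = 2π × 0.436 = 157°
tan(βl) = -0.425
Z_in = Z_0·(Z_L + jZ_0·tanβl)/(Z_0 + jZ_L·tanβl) = 401 + j88.7 Ω
Γ_s = (Z_in − Z_s)/(Z_in + Z_s) = (326 + j88.7)/(476 + j88.7), |Γ_s| = 0.698

|Γ| ≈ 0.698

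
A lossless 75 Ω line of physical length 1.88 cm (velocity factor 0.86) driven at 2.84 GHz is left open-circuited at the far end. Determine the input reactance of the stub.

X_in ≈ -20.8 Ω (capacitive)

λ = v/f = 0.86·c / 2.84 GHz = 0.0908 m
βl = 2π·l/λ = 2π × 0.207 = 74.5°
tan(βl) = 3.61
For an open-circuited stub, Z_in = −jZ_0·cot(βl) = −jZ_0/tan(βl)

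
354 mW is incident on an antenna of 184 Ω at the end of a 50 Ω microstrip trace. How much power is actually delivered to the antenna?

P_delivered ≈ 238 mW

Γ = (184 − 50)/(184 + 50) = 0.573
|Γ|² = 0.328
P_refl = |Γ|²·P_inc = 116 mW, P_del = (1 − |Γ|²)·P_inc = 238 mW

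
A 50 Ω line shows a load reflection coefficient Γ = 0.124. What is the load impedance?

Z_L = Z_0·(1 + Γ)/(1 − Γ) = 50·(1.12)/(0.876)

Z_L ≈ 64.2 Ω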